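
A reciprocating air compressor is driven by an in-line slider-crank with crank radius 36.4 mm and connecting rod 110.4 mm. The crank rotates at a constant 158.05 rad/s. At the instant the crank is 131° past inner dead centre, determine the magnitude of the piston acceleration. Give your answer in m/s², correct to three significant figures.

631

ω = 158.1 rad/s
x(θ) = r cosθ + √(L² − r² sin²θ); with ω constant, a = ω²·d²x/dθ².
d²x/dθ² = −r cosθ − r²(cos2θ)/√u − r⁴ sin²2θ/(4u^{3/2}),  u = L² − r² sin²θ = 0.0114335 m².
Substituting r = 0.0364 m, L = 0.1104 m, θ = 131°: d²x/dθ² = +0.025253 m.
a = ω²·d²x/dθ² = (158.1)²·(+0.025253) = +630.82 m/s²;  |a| = 630.82 m/s².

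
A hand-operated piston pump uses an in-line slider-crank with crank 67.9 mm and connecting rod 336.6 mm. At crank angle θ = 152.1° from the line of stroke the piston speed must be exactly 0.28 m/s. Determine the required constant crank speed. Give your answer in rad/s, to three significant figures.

For an in-line slider-crank, |v_piston| = rω|sinθ|·[1 + r cosθ/√(L² − r² sin²θ)].
With r = 0.0679 m, L = 0.3366 m, θ = 152.1°: the bracketed kinematic factor |dx/dθ| = 0.026083 m.
ω = v/|dx/dθ| = 0.28/0.026083 = 10.735 rad/s.

10.7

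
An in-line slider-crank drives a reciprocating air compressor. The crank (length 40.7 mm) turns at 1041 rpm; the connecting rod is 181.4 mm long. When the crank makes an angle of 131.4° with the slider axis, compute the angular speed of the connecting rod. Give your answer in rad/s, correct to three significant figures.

ω = 109 rad/s (converted from 1041 rpm).
The rod makes angle φ with the slider axis where L sinφ = r sinθ; differentiating, L cosφ·φ̇ = r ω cosθ.
L cosφ = √(L² − r² sin²θ) = 0.17881 m.
|ω_rod| = r ω |cosθ| / √(L² − r² sin²θ) = 0.0407·109·0.66131/0.17881 = 16.409 rad/s.

16.4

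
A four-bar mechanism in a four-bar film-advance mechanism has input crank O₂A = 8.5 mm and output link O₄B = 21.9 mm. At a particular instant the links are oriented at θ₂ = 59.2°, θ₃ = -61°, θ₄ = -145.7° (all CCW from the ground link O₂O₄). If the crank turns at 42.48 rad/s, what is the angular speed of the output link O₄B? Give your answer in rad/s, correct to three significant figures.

14.3

ω₂ = 42.48 rad/s
Differentiating the loop-closure r₂e^{iθ₂}+r₃e^{iθ₃}=r₁+r₄e^{iθ₄} gives r₂ω₂e^{iθ₂}+r₃ω₃e^{iθ₃}=r₄ω₄e^{iθ₄}.
Eliminating the other unknown: ω₄ = r₂ω₂ sin(θ₂−θ₃) / [r₄ sin(θ₄−θ₃)].
Numerator sine = +0.86427; denominator sine = -0.99572.
Result = 0.0085·42.48·(+0.86427) / (0.0219·(-0.99572)) = -14.311 rad/s; magnitude 14.311 rad/s.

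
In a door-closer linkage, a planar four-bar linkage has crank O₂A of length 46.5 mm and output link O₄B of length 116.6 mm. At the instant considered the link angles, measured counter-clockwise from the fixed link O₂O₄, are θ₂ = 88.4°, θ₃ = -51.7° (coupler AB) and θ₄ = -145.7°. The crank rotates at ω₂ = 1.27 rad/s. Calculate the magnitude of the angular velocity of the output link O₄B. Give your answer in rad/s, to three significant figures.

ω₂ = 1.27 rad/s
Differentiating the loop-closure r₂e^{iθ₂}+r₃e^{iθ₃}=r₁+r₄e^{iθ₄} gives r₂ω₂e^{iθ₂}+r₃ω₃e^{iθ₃}=r₄ω₄e^{iθ₄}.
Eliminating the other unknown: ω₄ = r₂ω₂ sin(θ₂−θ₃) / [r₄ sin(θ₄−θ₃)].
Numerator sine = +0.64145; denominator sine = -0.99756.
Result = 0.0465·1.27·(+0.64145) / (0.1166·(-0.99756)) = -0.32567 rad/s; magnitude 0.32567 rad/s.

0.326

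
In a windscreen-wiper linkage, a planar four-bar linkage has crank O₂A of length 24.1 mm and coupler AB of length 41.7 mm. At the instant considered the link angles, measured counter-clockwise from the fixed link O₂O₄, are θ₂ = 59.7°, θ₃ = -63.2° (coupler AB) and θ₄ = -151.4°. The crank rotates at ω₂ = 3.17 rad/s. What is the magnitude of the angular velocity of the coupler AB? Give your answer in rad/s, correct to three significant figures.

0.947

ω₂ = 3.17 rad/s
Differentiating the loop-closure r₂e^{iθ₂}+r₃e^{iθ₃}=r₁+r₄e^{iθ₄} gives r₂ω₂e^{iθ₂}+r₃ω₃e^{iθ₃}=r₄ω₄e^{iθ₄}.
Eliminating the other unknown: ω₃ = r₂ω₂ sin(θ₄−θ₂) / [r₃ sin(θ₃−θ₄)].
Numerator sine = +0.51653; denominator sine = +0.99951.
Result = 0.0241·3.17·(+0.51653) / (0.0417·(+0.99951)) = +0.94679 rad/s; magnitude 0.94679 rad/s.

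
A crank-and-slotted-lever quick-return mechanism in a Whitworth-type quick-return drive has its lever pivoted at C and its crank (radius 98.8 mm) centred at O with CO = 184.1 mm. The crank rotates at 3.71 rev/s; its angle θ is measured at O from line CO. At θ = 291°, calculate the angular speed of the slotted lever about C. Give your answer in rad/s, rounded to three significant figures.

6.69

ω = 23.31 rad/s (from 3.71 rev/s).
Crank pin A relative to C: A = (d + r cosθ, r sinθ); lever angle φ = atan2(r sinθ, d + r cosθ).
Differentiating tanφ: φ̇ = rω(d cosθ + r)/(d² + r² + 2dr cosθ).
d² + r² + 2dr cosθ = |CA|² = 0.056691 m²;  d cosθ + r = +0.16478 m.
|ω_lever| = |0.0988·23.31·+0.16478| / 0.056691 = 6.6941 rad/s.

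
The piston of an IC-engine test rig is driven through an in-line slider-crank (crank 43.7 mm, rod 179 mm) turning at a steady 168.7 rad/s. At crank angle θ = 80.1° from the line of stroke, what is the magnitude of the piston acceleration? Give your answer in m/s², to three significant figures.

ω = 168.7 rad/s
x(θ) = r cosθ + √(L² − r² sin²θ); with ω constant, a = ω²·d²x/dθ².
d²x/dθ² = −r cosθ − r²(cos2θ)/√u − r⁴ sin²2θ/(4u^{3/2}),  u = L² − r² sin²θ = 0.0301878 m².
Substituting r = 0.0437 m, L = 0.179 m, θ = 80.1°: d²x/dθ² = +0.0028082 m.
a = ω²·d²x/dθ² = (168.7)²·(+0.0028082) = +79.921 m/s²;  |a| = 79.921 m/s².

79.9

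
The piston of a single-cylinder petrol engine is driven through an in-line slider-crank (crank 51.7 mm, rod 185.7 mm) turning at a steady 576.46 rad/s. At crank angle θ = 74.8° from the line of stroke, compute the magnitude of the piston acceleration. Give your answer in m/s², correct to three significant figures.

248

ω = 576.5 rad/s
x(θ) = r cosθ + √(L² − r² sin²θ); with ω constant, a = ω²·d²x/dθ².
d²x/dθ² = −r cosθ − r²(cos2θ)/√u − r⁴ sin²2θ/(4u^{3/2}),  u = L² − r² sin²θ = 0.0319953 m².
Substituting r = 0.0517 m, L = 0.1857 m, θ = 74.8°: d²x/dθ² = -0.00074656 m.
a = ω²·d²x/dθ² = (576.5)²·(-0.00074656) = -248.09 m/s²;  |a| = 248.09 m/s².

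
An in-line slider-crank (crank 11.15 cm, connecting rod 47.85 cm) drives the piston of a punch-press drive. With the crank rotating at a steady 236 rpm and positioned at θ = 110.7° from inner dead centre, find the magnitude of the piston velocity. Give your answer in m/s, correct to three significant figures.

2.36

ω = 2π·236/60 = 24.71 rad/s
For an in-line slider-crank, x = r cosθ + √(L² − r² sin²θ), so v = −rω sinθ·[1 + r cosθ/√(L² − r² sin²θ)].
With r = 0.1115 m, L = 0.4785 m, θ = 110.7°: √(L² − r² sin²θ) = 0.46699 m.
v = −0.1115·24.71·0.93544·[1 + 0.1115·-0.35347/0.46699] = -2.3602 m/s.
|v| = 2.3602 m/s.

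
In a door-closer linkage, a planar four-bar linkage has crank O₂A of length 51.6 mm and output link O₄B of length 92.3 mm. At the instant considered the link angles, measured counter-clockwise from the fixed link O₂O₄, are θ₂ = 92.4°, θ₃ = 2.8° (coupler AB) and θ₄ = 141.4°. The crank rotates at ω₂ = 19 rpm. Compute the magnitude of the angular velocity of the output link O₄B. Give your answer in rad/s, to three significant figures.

ω₂ = 1.99 rad/s (from 19 rpm).
Differentiating the loop-closure r₂e^{iθ₂}+r₃e^{iθ₃}=r₁+r₄e^{iθ₄} gives r₂ω₂e^{iθ₂}+r₃ω₃e^{iθ₃}=r₄ω₄e^{iθ₄}.
Eliminating the other unknown: ω₄ = r₂ω₂ sin(θ₂−θ₃) / [r₄ sin(θ₄−θ₃)].
Numerator sine = +0.99998; denominator sine = +0.66131.
Result = 0.0516·1.99·(+0.99998) / (0.0923·(+0.66131)) = +1.682 rad/s; magnitude 1.682 rad/s.

1.68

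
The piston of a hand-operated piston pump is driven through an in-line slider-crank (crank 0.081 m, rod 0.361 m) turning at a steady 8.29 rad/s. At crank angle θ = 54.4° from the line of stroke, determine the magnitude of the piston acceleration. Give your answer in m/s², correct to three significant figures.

2.85

ω = 8.29 rad/s
x(θ) = r cosθ + √(L² − r² sin²θ); with ω constant, a = ω²·d²x/dθ².
d²x/dθ² = −r cosθ − r²(cos2θ)/√u − r⁴ sin²2θ/(4u^{3/2}),  u = L² − r² sin²θ = 0.125983 m².
Substituting r = 0.081 m, L = 0.361 m, θ = 54.4°: d²x/dθ² = -0.041411 m.
a = ω²·d²x/dθ² = (8.29)²·(-0.041411) = -2.8459 m/s²;  |a| = 2.8459 m/s².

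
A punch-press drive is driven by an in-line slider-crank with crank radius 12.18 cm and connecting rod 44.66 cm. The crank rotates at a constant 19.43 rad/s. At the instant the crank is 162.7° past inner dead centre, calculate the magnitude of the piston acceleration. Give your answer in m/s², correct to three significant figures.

33.5

ω = 19.43 rad/s
x(θ) = r cosθ + √(L² − r² sin²θ); with ω constant, a = ω²·d²x/dθ².
d²x/dθ² = −r cosθ − r²(cos2θ)/√u − r⁴ sin²2θ/(4u^{3/2}),  u = L² − r² sin²θ = 0.19814 m².
Substituting r = 0.1218 m, L = 0.4466 m, θ = 162.7°: d²x/dθ² = +0.088655 m.
a = ω²·d²x/dθ² = (19.43)²·(+0.088655) = +33.47 m/s²;  |a| = 33.47 m/s².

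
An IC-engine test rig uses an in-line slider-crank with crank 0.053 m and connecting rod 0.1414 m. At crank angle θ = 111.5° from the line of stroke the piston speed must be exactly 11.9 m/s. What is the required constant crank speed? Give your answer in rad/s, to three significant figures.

283

For an in-line slider-crank, |v_piston| = rω|sinθ|·[1 + r cosθ/√(L² − r² sin²θ)].
With r = 0.053 m, L = 0.1414 m, θ = 111.5°: the bracketed kinematic factor |dx/dθ| = 0.042084 m.
ω = v/|dx/dθ| = 11.9/0.042084 = 282.77 rad/s.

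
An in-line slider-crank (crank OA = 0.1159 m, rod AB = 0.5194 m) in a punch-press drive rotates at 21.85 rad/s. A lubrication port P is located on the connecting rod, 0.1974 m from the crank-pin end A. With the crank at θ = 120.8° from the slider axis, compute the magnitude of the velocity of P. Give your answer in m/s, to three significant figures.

ω = 21.85 rad/s.  Crank-pin speed |V_A| = rω = 2.5324 m/s, perpendicular to OA.
Rod angle: sinφ = −(r/L) sinθ ⇒ φ = -11.050°; ω_rod = −rω cosθ/√(L²−r²sin²θ) = +2.5437 rad/s.
V_P = V_A + ω_rod × AP, with AP = 0.1974 m along the rod.
Components: V_Px = −rω sinθ − a·ω_rod·sinφ = -2.079 m/s;  V_Py = rω cosθ + a·ω_rod·cosφ = -0.80389 m/s.
|V_P| = √(V_Px² + V_Py²) = 2.229 m/s.

2.23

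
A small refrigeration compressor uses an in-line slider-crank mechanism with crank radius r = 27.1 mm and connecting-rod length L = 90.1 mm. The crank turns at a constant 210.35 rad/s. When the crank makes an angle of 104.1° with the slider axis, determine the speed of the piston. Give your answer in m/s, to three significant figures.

ω = 210.3 rad/s
For an in-line slider-crank, x = r cosθ + √(L² − r² sin²θ), so v = −rω sinθ·[1 + r cosθ/√(L² − r² sin²θ)].
With r = 0.0271 m, L = 0.0901 m, θ = 104.1°: √(L² − r² sin²θ) = 0.086181 m.
v = −0.0271·210.3·0.96987·[1 + 0.0271·-0.24362/0.086181] = -5.1052 m/s.
|v| = 5.1052 m/s.

5.11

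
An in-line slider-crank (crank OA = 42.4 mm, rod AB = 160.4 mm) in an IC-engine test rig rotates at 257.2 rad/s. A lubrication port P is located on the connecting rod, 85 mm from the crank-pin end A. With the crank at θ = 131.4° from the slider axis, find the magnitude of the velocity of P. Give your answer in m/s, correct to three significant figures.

ω = 257.2 rad/s.  Crank-pin speed |V_A| = rω = 10.905 m/s, perpendicular to OA.
Rod angle: sinφ = −(r/L) sinθ ⇒ φ = -11.437°; ω_rod = −rω cosθ/√(L²−r²sin²θ) = +45.872 rad/s.
V_P = V_A + ω_rod × AP, with AP = 0.085 m along the rod.
Components: V_Px = −rω sinθ − a·ω_rod·sinφ = -7.407 m/s;  V_Py = rω cosθ + a·ω_rod·cosφ = -3.3901 m/s.
|V_P| = √(V_Px² + V_Py²) = 8.146 m/s.

8.15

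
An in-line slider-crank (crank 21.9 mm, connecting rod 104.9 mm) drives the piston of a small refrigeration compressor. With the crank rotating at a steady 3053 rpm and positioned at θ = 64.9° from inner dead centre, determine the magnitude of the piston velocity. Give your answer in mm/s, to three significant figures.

ω = 2π·3053/60 = 319.7 rad/s
For an in-line slider-crank, x = r cosθ + √(L² − r² sin²θ), so v = −rω sinθ·[1 + r cosθ/√(L² − r² sin²θ)].
With r = 0.0219 m, L = 0.1049 m, θ = 64.9°: √(L² − r² sin²θ) = 0.10301 m.
v = −0.0219·319.7·0.90557·[1 + 0.0219·0.42420/0.10301] = -6.9123 m/s.
|v| = 6.9123 m/s = 6912.3 mm/s.

6910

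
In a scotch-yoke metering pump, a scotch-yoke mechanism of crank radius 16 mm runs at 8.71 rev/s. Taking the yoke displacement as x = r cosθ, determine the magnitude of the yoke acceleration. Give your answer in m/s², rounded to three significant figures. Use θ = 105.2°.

12.6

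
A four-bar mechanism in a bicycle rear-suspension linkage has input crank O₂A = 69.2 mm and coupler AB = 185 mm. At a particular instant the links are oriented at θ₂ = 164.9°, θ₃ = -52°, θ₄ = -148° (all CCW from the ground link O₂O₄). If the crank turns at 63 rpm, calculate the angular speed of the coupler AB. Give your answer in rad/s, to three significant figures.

ω₂ = 6.597 rad/s (from 63 rpm).
Differentiating the loop-closure r₂e^{iθ₂}+r₃e^{iθ₃}=r₁+r₄e^{iθ₄} gives r₂ω₂e^{iθ₂}+r₃ω₃e^{iθ₃}=r₄ω₄e^{iθ₄}.
Eliminating the other unknown: ω₃ = r₂ω₂ sin(θ₄−θ₂) / [r₃ sin(θ₃−θ₄)].
Numerator sine = +0.73254; denominator sine = +0.99452.
Result = 0.0692·6.597·(+0.73254) / (0.185·(+0.99452)) = +1.8177 rad/s; magnitude 1.8177 rad/s.

1.82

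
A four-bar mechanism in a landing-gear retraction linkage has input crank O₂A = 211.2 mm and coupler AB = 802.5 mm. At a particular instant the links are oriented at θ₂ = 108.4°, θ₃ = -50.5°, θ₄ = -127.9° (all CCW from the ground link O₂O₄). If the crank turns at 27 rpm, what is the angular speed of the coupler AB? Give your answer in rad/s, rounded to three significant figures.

ω₂ = 2.827 rad/s (from 27 rpm).
Differentiating the loop-closure r₂e^{iθ₂}+r₃e^{iθ₃}=r₁+r₄e^{iθ₄} gives r₂ω₂e^{iθ₂}+r₃ω₃e^{iθ₃}=r₄ω₄e^{iθ₄}.
Eliminating the other unknown: ω₃ = r₂ω₂ sin(θ₄−θ₂) / [r₃ sin(θ₃−θ₄)].
Numerator sine = +0.83195; denominator sine = +0.97592.
Result = 0.2112·2.827·(+0.83195) / (0.8025·(+0.97592)) = +0.63435 rad/s; magnitude 0.63435 rad/s.

0.634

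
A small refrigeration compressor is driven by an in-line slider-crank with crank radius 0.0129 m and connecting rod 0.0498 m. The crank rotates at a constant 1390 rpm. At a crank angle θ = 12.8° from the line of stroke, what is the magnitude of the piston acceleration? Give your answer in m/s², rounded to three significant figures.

ω = 2π·1390/60 = 145.6 rad/s
x(θ) = r cosθ + √(L² − r² sin²θ); with ω constant, a = ω²·d²x/dθ².
d²x/dθ² = −r cosθ − r²(cos2θ)/√u − r⁴ sin²2θ/(4u^{3/2}),  u = L² − r² sin²θ = 0.00247187 m².
Substituting r = 0.0129 m, L = 0.0498 m, θ = 12.8°: d²x/dθ² = -0.015608 m.
a = ω²·d²x/dθ² = (145.6)²·(-0.015608) = -330.71 m/s²;  |a| = 330.71 m/s².

331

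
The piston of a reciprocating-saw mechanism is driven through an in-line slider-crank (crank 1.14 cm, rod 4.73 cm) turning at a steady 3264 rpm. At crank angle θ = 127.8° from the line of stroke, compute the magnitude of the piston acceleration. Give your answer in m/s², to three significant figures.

893

ω = 2π·3264/60 = 341.8 rad/s
x(θ) = r cosθ + √(L² − r² sin²θ); with ω constant, a = ω²·d²x/dθ².
d²x/dθ² = −r cosθ − r²(cos2θ)/√u − r⁴ sin²2θ/(4u^{3/2}),  u = L² − r² sin²θ = 0.00215615 m².
Substituting r = 0.0114 m, L = 0.0473 m, θ = 127.8°: d²x/dθ² = +0.0076436 m.
a = ω²·d²x/dθ² = (341.8)²·(+0.0076436) = +893.01 m/s²;  |a| = 893.01 m/s².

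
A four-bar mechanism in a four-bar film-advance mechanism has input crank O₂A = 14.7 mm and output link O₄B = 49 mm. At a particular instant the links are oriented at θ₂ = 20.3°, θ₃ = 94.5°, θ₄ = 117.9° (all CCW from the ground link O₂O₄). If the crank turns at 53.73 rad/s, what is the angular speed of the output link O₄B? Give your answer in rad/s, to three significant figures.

39.1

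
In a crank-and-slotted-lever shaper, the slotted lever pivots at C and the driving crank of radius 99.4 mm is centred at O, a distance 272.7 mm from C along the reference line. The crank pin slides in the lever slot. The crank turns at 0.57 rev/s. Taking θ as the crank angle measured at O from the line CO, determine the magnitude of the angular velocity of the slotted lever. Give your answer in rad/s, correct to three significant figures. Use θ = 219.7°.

ω = 3.581 rad/s (from 0.57 rev/s).
Crank pin A relative to C: A = (d + r cosθ, r sinθ); lever angle φ = atan2(r sinθ, d + r cosθ).
Differentiating tanφ: φ̇ = rω(d cosθ + r)/(d² + r² + 2dr cosθ).
d² + r² + 2dr cosθ = |CA|² = 0.0425344 m²;  d cosθ + r = -0.11042 m.
|ω_lever| = |0.0994·3.581·-0.11042| / 0.0425344 = 0.92412 rad/s.

0.924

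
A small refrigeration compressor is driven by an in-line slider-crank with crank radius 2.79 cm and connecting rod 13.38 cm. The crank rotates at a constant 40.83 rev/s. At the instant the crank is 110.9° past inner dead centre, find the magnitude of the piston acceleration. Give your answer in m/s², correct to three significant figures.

944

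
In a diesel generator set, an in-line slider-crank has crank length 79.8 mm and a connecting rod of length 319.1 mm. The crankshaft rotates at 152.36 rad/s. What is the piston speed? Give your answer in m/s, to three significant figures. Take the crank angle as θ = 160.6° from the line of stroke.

ω = 152.4 rad/s
For an in-line slider-crank, x = r cosθ + √(L² − r² sin²θ), so v = −rω sinθ·[1 + r cosθ/√(L² − r² sin²θ)].
With r = 0.0798 m, L = 0.3191 m, θ = 160.6°: √(L² − r² sin²θ) = 0.318 m.
v = −0.0798·152.4·0.33216·[1 + 0.0798·-0.94322/0.318] = -3.0826 m/s.
|v| = 3.0826 m/s.

3.08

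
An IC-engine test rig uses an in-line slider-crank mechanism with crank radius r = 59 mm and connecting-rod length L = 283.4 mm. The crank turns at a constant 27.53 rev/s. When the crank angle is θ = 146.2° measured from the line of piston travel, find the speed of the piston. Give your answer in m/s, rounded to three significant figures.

ω = 2π·27.5 = 173 rad/s
For an in-line slider-crank, x = r cosθ + √(L² − r² sin²θ), so v = −rω sinθ·[1 + r cosθ/√(L² − r² sin²θ)].
With r = 0.059 m, L = 0.2834 m, θ = 146.2°: √(L² − r² sin²θ) = 0.28149 m.
v = −0.059·173·0.55630·[1 + 0.059·-0.83098/0.28149] = -4.6885 m/s.
|v| = 4.6885 m/s.

4.69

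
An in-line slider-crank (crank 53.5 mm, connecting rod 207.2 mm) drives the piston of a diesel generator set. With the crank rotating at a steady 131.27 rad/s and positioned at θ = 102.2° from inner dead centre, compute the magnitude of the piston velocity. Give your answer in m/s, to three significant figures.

ω = 131.3 rad/s
For an in-line slider-crank, x = r cosθ + √(L² − r² sin²θ), so v = −rω sinθ·[1 + r cosθ/√(L² − r² sin²θ)].
With r = 0.0535 m, L = 0.2072 m, θ = 102.2°: √(L² − r² sin²θ) = 0.20049 m.
v = −0.0535·131.3·0.97742·[1 + 0.0535·-0.21132/0.20049] = -6.4773 m/s.
|v| = 6.4773 m/s.

6.48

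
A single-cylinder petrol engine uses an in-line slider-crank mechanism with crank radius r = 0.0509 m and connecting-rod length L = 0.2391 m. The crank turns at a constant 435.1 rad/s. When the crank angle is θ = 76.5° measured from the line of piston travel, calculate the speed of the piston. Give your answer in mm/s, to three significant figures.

ω = 435.1 rad/s
For an in-line slider-crank, x = r cosθ + √(L² − r² sin²θ), so v = −rω sinθ·[1 + r cosθ/√(L² − r² sin²θ)].
With r = 0.0509 m, L = 0.2391 m, θ = 76.5°: √(L² − r² sin²θ) = 0.23392 m.
v = −0.0509·435.1·0.97237·[1 + 0.0509·0.23345/0.23392] = -22.629 m/s.
|v| = 22.629 m/s = 22629 mm/s.

22600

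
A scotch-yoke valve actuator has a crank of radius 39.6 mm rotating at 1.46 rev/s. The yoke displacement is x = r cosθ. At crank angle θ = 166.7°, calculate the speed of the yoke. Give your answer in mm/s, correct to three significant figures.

ω = 9.173 rad/s (from 1.46 rev/s).
x = r cosθ ⇒ ẋ = −rω sinθ.
|v| = rω|sinθ| = 0.0396·9.173·|sin 166.7°| = 0.08357 m/s = 83.57 mm/s.

83.6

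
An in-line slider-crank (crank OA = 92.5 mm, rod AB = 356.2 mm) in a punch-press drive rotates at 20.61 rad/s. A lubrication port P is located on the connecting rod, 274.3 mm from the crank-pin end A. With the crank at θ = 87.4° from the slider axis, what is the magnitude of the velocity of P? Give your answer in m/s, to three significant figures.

ω = 20.61 rad/s.  Crank-pin speed |V_A| = rω = 1.9064 m/s, perpendicular to OA.
Rod angle: sinφ = −(r/L) sinθ ⇒ φ = -15.036°; ω_rod = −rω cosθ/√(L²−r²sin²θ) = -0.25139 rad/s.
V_P = V_A + ω_rod × AP, with AP = 0.2743 m along the rod.
Components: V_Px = −rω sinθ − a·ω_rod·sinφ = -1.9224 m/s;  V_Py = rω cosθ + a·ω_rod·cosφ = +0.019884 m/s.
|V_P| = √(V_Px² + V_Py²) = 1.9225 m/s.

1.92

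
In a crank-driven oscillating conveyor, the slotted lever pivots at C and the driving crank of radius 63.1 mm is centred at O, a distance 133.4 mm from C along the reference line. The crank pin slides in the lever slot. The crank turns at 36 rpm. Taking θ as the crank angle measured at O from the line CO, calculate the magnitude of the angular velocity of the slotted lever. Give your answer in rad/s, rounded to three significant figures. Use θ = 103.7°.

ω = 3.77 rad/s (from 36 rpm).
Crank pin A relative to C: A = (d + r cosθ, r sinθ); lever angle φ = atan2(r sinθ, d + r cosθ).
Differentiating tanφ: φ̇ = rω(d cosθ + r)/(d² + r² + 2dr cosθ).
d² + r² + 2dr cosθ = |CA|² = 0.01779 m²;  d cosθ + r = +0.031506 m.
|ω_lever| = |0.0631·3.77·+0.031506| / 0.01779 = 0.42128 rad/s.

0.421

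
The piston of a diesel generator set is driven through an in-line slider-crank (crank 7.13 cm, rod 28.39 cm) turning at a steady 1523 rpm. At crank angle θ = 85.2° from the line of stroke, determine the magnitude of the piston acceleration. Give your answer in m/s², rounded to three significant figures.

ω = 2π·1523/60 = 159.5 rad/s
x(θ) = r cosθ + √(L² − r² sin²θ); with ω constant, a = ω²·d²x/dθ².
d²x/dθ² = −r cosθ − r²(cos2θ)/√u − r⁴ sin²2θ/(4u^{3/2}),  u = L² − r² sin²θ = 0.0755511 m².
Substituting r = 0.0713 m, L = 0.2839 m, θ = 85.2°: d²x/dθ² = +0.012261 m.
a = ω²·d²x/dθ² = (159.5)²·(+0.012261) = +311.88 m/s²;  |a| = 311.88 m/s².

312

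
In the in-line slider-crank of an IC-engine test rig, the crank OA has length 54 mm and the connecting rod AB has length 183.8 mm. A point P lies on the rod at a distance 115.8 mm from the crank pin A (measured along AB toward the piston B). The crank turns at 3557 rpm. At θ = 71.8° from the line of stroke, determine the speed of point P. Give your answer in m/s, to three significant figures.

20.4

ω = 372.5 rad/s.  Crank-pin speed |V_A| = rω = 20.114 m/s, perpendicular to OA.
Rod angle: sinφ = −(r/L) sinθ ⇒ φ = -16.206°; ω_rod = −rω cosθ/√(L²−r²sin²θ) = -35.595 rad/s.
V_P = V_A + ω_rod × AP, with AP = 0.1158 m along the rod.
Components: V_Px = −rω sinθ − a·ω_rod·sinφ = -20.259 m/s;  V_Py = rω cosθ + a·ω_rod·cosφ = +2.3243 m/s.
|V_P| = √(V_Px² + V_Py²) = 20.391 m/s.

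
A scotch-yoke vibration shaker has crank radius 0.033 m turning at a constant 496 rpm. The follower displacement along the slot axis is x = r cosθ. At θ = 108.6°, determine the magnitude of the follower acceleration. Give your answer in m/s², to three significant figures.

ω = 51.94 rad/s (from 496 rpm).
x = r cosθ ⇒ ẍ = −rω² cosθ (ω constant).
|a| = rω²|cosθ| = 0.033·(51.94)²·|cos 108.6°| = 28.397 m/s².

28.4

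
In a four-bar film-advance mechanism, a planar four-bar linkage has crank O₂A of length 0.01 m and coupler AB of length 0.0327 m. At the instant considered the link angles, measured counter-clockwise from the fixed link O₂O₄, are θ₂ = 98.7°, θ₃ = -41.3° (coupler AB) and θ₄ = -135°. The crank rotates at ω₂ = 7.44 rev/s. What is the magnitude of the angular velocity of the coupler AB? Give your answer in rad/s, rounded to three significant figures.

ω₂ = 46.75 rad/s (from 7.44 rev/s).
Differentiating the loop-closure r₂e^{iθ₂}+r₃e^{iθ₃}=r₁+r₄e^{iθ₄} gives r₂ω₂e^{iθ₂}+r₃ω₃e^{iθ₃}=r₄ω₄e^{iθ₄}.
Eliminating the other unknown: ω₃ = r₂ω₂ sin(θ₄−θ₂) / [r₃ sin(θ₃−θ₄)].
Numerator sine = +0.80593; denominator sine = +0.99792.
Result = 0.01·46.75·(+0.80593) / (0.0327·(+0.99792)) = +11.545 rad/s; magnitude 11.545 rad/s.

11.5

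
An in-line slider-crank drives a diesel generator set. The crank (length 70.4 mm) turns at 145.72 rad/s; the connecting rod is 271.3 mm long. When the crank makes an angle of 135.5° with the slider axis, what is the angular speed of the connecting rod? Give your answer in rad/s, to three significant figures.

27.4

ω = 145.7 rad/s
The rod makes angle φ with the slider axis where L sinφ = r sinθ; differentiating, L cosφ·φ̇ = r ω cosθ.
L cosφ = √(L² − r² sin²θ) = 0.26677 m.
|ω_rod| = r ω |cosθ| / √(L² − r² sin²θ) = 0.0704·145.7·0.71325/0.26677 = 27.428 rad/s.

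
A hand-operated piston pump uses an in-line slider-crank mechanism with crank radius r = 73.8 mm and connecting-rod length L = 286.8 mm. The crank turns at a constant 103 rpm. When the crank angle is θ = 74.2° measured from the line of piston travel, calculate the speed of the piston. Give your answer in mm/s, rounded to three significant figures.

ω = 2π·103/60 = 10.79 rad/s
For an in-line slider-crank, x = r cosθ + √(L² − r² sin²θ), so v = −rω sinθ·[1 + r cosθ/√(L² − r² sin²θ)].
With r = 0.0738 m, L = 0.2868 m, θ = 74.2°: √(L² − r² sin²θ) = 0.27787 m.
v = −0.0738·10.79·0.96222·[1 + 0.0738·0.27228/0.27787] = -0.82133 m/s.
|v| = 0.82133 m/s = 821.33 mm/s.

821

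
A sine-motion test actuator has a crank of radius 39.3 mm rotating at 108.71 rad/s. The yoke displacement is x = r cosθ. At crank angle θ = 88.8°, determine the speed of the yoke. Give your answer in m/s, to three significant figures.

ω = 108.7 rad/s
x = r cosθ ⇒ ẋ = −rω sinθ.
|v| = rω|sinθ| = 0.0393·108.7·|sin 88.8°| = 4.2714 m/s.

4.27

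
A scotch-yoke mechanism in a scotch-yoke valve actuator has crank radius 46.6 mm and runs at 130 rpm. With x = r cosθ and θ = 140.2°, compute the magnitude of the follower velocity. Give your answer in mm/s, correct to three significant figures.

ω = 13.61 rad/s (from 130 rpm).
x = r cosθ ⇒ ẋ = −rω sinθ.
|v| = rω|sinθ| = 0.0466·13.61·|sin 140.2°| = 0.40608 m/s = 406.08 mm/s.

406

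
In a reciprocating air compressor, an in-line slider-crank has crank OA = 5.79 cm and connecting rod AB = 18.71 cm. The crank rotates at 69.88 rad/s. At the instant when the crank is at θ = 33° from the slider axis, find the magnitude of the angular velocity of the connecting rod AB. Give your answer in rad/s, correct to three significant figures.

18.4

ω = 69.88 rad/s
The rod makes angle φ with the slider axis where L sinφ = r sinθ; differentiating, L cosφ·φ̇ = r ω cosθ.
L cosφ = √(L² − r² sin²θ) = 0.18442 m.
|ω_rod| = r ω |cosθ| / √(L² − r² sin²θ) = 0.0579·69.88·0.83867/0.18442 = 18.4 rad/s.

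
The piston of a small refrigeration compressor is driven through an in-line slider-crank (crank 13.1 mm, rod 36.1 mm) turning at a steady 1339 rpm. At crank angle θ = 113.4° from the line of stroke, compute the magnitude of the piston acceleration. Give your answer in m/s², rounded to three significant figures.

168

ω = 2π·1339/60 = 140.2 rad/s
x(θ) = r cosθ + √(L² − r² sin²θ); with ω constant, a = ω²·d²x/dθ².
d²x/dθ² = −r cosθ − r²(cos2θ)/√u − r⁴ sin²2θ/(4u^{3/2}),  u = L² − r² sin²θ = 0.00115867 m².
Substituting r = 0.0131 m, L = 0.0361 m, θ = 113.4°: d²x/dθ² = +0.0085546 m.
a = ω²·d²x/dθ² = (140.2)²·(+0.0085546) = +168.2 m/s²;  |a| = 168.2 m/s².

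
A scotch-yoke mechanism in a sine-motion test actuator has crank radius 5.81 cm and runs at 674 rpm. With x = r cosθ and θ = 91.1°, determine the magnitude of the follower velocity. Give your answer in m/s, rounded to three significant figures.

ω = 70.58 rad/s (from 674 rpm).
x = r cosθ ⇒ ẋ = −rω sinθ.
|v| = rω|sinθ| = 0.0581·70.58·|sin 91.1°| = 4.1 m/s.

4.10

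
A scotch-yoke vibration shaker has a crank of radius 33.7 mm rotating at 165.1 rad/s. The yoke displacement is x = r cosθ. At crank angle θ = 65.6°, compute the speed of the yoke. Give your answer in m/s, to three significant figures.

ω = 165.1 rad/s
x = r cosθ ⇒ ẋ = −rω sinθ.
|v| = rω|sinθ| = 0.0337·165.1·|sin 65.6°| = 5.0669 m/s.

5.07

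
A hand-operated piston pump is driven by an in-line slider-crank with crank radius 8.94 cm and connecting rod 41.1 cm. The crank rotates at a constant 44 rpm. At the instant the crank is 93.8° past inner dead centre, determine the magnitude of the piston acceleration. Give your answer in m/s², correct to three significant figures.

ω = 2π·44/60 = 4.608 rad/s
x(θ) = r cosθ + √(L² − r² sin²θ); with ω constant, a = ω²·d²x/dθ².
d²x/dθ² = −r cosθ − r²(cos2θ)/√u − r⁴ sin²2θ/(4u^{3/2}),  u = L² − r² sin²θ = 0.160964 m².
Substituting r = 0.0894 m, L = 0.411 m, θ = 93.8°: d²x/dθ² = +0.025667 m.
a = ω²·d²x/dθ² = (4.608)²·(+0.025667) = +0.54492 m/s²;  |a| = 0.54492 m/s².

0.545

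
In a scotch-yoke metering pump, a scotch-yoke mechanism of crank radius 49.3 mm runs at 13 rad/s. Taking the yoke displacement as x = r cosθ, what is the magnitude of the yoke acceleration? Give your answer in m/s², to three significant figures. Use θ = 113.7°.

ω = 13 rad/s
x = r cosθ ⇒ ẍ = −rω² cosθ (ω constant).
|a| = rω²|cosθ| = 0.0493·(13)²·|cos 113.7°| = 3.3489 m/s².

3.35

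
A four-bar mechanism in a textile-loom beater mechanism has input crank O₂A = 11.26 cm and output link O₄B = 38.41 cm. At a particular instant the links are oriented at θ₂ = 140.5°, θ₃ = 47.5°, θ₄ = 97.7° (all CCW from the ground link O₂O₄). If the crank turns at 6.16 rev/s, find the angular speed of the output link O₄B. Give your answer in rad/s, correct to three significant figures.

ω₂ = 38.7 rad/s (from 6.16 rev/s).
Differentiating the loop-closure r₂e^{iθ₂}+r₃e^{iθ₃}=r₁+r₄e^{iθ₄} gives r₂ω₂e^{iθ₂}+r₃ω₃e^{iθ₃}=r₄ω₄e^{iθ₄}.
Eliminating the other unknown: ω₄ = r₂ω₂ sin(θ₂−θ₃) / [r₄ sin(θ₄−θ₃)].
Numerator sine = +0.99863; denominator sine = +0.76828.
Result = 0.1126·38.7·(+0.99863) / (0.3841·(+0.76828)) = +14.748 rad/s; magnitude 14.748 rad/s.

14.7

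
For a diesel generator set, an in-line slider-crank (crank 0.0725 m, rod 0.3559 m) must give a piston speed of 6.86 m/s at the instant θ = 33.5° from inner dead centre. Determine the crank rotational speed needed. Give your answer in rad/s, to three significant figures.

146

For an in-line slider-crank, |v_piston| = rω|sinθ|·[1 + r cosθ/√(L² − r² sin²θ)].
With r = 0.0725 m, L = 0.3559 m, θ = 33.5°: the bracketed kinematic factor |dx/dθ| = 0.046856 m.
ω = v/|dx/dθ| = 6.86/0.046856 = 146.41 rad/s.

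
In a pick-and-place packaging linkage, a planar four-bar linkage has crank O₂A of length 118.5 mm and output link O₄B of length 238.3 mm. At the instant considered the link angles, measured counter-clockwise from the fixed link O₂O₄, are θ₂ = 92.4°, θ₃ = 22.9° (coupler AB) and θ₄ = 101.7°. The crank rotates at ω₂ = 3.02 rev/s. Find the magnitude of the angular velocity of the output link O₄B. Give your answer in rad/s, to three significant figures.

9.01

ω₂ = 18.98 rad/s (from 3.02 rev/s).
Differentiating the loop-closure r₂e^{iθ₂}+r₃e^{iθ₃}=r₁+r₄e^{iθ₄} gives r₂ω₂e^{iθ₂}+r₃ω₃e^{iθ₃}=r₄ω₄e^{iθ₄}.
Eliminating the other unknown: ω₄ = r₂ω₂ sin(θ₂−θ₃) / [r₄ sin(θ₄−θ₃)].
Numerator sine = +0.93667; denominator sine = +0.98096.
Result = 0.1185·18.98·(+0.93667) / (0.2383·(+0.98096)) = +9.0099 rad/s; magnitude 9.0099 rad/s.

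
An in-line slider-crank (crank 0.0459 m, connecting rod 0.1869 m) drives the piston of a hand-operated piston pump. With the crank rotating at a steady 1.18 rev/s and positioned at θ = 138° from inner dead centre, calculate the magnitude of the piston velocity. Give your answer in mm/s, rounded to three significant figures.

ω = 2π·1.18 = 7.414 rad/s
For an in-line slider-crank, x = r cosθ + √(L² − r² sin²θ), so v = −rω sinθ·[1 + r cosθ/√(L² − r² sin²θ)].
With r = 0.0459 m, L = 0.1869 m, θ = 138°: √(L² − r² sin²θ) = 0.18436 m.
v = −0.0459·7.414·0.66913·[1 + 0.0459·-0.74314/0.18436] = -0.18558 m/s.
|v| = 0.18558 m/s = 185.58 mm/s.

186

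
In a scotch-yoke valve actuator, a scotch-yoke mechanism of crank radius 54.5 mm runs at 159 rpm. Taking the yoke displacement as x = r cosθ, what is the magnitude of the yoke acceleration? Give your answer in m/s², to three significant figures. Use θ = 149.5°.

13.0

ω = 16.65 rad/s (from 159 rpm).
x = r cosθ ⇒ ẍ = −rω² cosθ (ω constant).
|a| = rω²|cosθ| = 0.0545·(16.65)²·|cos 149.5°| = 13.019 m/s².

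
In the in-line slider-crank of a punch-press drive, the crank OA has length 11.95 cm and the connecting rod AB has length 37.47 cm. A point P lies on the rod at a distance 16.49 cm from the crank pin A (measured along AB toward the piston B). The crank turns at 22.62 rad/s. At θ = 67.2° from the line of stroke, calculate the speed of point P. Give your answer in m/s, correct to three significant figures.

2.70

ω = 22.62 rad/s.  Crank-pin speed |V_A| = rω = 2.7031 m/s, perpendicular to OA.
Rod angle: sinφ = −(r/L) sinθ ⇒ φ = -17.098°; ω_rod = −rω cosθ/√(L²−r²sin²θ) = -2.9248 rad/s.
V_P = V_A + ω_rod × AP, with AP = 0.1649 m along the rod.
Components: V_Px = −rω sinθ − a·ω_rod·sinφ = -2.6337 m/s;  V_Py = rω cosθ + a·ω_rod·cosφ = +0.5865 m/s.
|V_P| = √(V_Px² + V_Py²) = 2.6982 m/s.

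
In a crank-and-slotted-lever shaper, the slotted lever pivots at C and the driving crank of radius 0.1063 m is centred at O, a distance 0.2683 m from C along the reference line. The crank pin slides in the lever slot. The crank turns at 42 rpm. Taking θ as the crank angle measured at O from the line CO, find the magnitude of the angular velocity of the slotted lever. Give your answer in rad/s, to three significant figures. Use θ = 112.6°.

ω = 4.398 rad/s (from 42 rpm).
Crank pin A relative to C: A = (d + r cosθ, r sinθ); lever angle φ = atan2(r sinθ, d + r cosθ).
Differentiating tanφ: φ̇ = rω(d cosθ + r)/(d² + r² + 2dr cosθ).
d² + r² + 2dr cosθ = |CA|² = 0.0613642 m²;  d cosθ + r = +0.0031936 m.
|ω_lever| = |0.1063·4.398·+0.0031936| / 0.0613642 = 0.024332 rad/s.

0.0243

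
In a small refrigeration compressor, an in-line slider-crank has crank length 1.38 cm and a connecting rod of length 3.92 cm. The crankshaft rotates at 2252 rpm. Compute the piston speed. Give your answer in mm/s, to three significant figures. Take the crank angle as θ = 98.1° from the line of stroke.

3050

ω = 2π·2252/60 = 235.8 rad/s
For an in-line slider-crank, x = r cosθ + √(L² − r² sin²θ), so v = −rω sinθ·[1 + r cosθ/√(L² − r² sin²θ)].
With r = 0.0138 m, L = 0.0392 m, θ = 98.1°: √(L² − r² sin²θ) = 0.036742 m.
v = −0.0138·235.8·0.99002·[1 + 0.0138·-0.14090/0.036742] = -3.0515 m/s.
|v| = 3.0515 m/s = 3051.5 mm/s.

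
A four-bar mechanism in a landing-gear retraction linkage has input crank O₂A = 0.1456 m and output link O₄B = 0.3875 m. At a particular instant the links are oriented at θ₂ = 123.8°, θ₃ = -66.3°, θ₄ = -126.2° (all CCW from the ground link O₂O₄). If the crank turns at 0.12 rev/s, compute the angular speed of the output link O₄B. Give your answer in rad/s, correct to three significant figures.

0.0574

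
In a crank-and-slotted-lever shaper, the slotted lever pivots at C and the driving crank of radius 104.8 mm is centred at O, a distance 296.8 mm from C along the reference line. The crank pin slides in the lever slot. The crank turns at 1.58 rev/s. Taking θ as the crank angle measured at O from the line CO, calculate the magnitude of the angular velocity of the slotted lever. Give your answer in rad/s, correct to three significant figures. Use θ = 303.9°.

ω = 9.927 rad/s (from 1.58 rev/s).
Crank pin A relative to C: A = (d + r cosθ, r sinθ); lever angle φ = atan2(r sinθ, d + r cosθ).
Differentiating tanφ: φ̇ = rω(d cosθ + r)/(d² + r² + 2dr cosθ).
d² + r² + 2dr cosθ = |CA|² = 0.13377 m²;  d cosθ + r = +0.27034 m.
|ω_lever| = |0.1048·9.927·+0.27034| / 0.13377 = 2.1026 rad/s.

2.10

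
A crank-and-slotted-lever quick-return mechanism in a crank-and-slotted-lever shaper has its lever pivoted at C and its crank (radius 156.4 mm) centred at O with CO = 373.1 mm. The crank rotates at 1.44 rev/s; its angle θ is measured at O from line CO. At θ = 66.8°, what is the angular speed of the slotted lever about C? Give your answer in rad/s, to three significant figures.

2.05

ω = 9.048 rad/s (from 1.44 rev/s).
Crank pin A relative to C: A = (d + r cosθ, r sinθ); lever angle φ = atan2(r sinθ, d + r cosθ).
Differentiating tanφ: φ̇ = rω(d cosθ + r)/(d² + r² + 2dr cosθ).
d² + r² + 2dr cosθ = |CA|² = 0.20964 m²;  d cosθ + r = +0.30338 m.
|ω_lever| = |0.1564·9.048·+0.30338| / 0.20964 = 2.0478 rad/s.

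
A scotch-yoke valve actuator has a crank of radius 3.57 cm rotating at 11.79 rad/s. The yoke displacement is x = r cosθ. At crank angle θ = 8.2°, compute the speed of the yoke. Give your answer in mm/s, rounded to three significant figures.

ω = 11.79 rad/s
x = r cosθ ⇒ ẋ = −rω sinθ.
|v| = rω|sinθ| = 0.0357·11.79·|sin 8.2°| = 0.060033 m/s = 60.033 mm/s.

60.0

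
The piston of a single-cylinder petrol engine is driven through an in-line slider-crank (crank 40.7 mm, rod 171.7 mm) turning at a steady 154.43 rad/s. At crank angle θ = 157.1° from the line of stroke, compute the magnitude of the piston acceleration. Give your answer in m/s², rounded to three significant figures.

ω = 154.4 rad/s
x(θ) = r cosθ + √(L² − r² sin²θ); with ω constant, a = ω²·d²x/dθ².
d²x/dθ² = −r cosθ − r²(cos2θ)/√u − r⁴ sin²2θ/(4u^{3/2}),  u = L² − r² sin²θ = 0.0292301 m².
Substituting r = 0.0407 m, L = 0.1717 m, θ = 157.1°: d²x/dθ² = +0.030667 m.
a = ω²·d²x/dθ² = (154.4)²·(+0.030667) = +731.36 m/s²;  |a| = 731.36 m/s².

731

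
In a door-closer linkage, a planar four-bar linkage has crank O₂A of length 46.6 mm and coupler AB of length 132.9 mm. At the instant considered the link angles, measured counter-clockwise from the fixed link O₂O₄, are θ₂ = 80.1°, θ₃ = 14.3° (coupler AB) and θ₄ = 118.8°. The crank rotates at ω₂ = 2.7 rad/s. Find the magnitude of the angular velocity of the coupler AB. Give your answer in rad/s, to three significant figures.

ω₂ = 2.7 rad/s
Differentiating the loop-closure r₂e^{iθ₂}+r₃e^{iθ₃}=r₁+r₄e^{iθ₄} gives r₂ω₂e^{iθ₂}+r₃ω₃e^{iθ₃}=r₄ω₄e^{iθ₄}.
Eliminating the other unknown: ω₃ = r₂ω₂ sin(θ₄−θ₂) / [r₃ sin(θ₃−θ₄)].
Numerator sine = +0.62524; denominator sine = -0.96815.
Result = 0.0466·2.7·(+0.62524) / (0.1329·(-0.96815)) = -0.61141 rad/s; magnitude 0.61141 rad/s.

0.611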